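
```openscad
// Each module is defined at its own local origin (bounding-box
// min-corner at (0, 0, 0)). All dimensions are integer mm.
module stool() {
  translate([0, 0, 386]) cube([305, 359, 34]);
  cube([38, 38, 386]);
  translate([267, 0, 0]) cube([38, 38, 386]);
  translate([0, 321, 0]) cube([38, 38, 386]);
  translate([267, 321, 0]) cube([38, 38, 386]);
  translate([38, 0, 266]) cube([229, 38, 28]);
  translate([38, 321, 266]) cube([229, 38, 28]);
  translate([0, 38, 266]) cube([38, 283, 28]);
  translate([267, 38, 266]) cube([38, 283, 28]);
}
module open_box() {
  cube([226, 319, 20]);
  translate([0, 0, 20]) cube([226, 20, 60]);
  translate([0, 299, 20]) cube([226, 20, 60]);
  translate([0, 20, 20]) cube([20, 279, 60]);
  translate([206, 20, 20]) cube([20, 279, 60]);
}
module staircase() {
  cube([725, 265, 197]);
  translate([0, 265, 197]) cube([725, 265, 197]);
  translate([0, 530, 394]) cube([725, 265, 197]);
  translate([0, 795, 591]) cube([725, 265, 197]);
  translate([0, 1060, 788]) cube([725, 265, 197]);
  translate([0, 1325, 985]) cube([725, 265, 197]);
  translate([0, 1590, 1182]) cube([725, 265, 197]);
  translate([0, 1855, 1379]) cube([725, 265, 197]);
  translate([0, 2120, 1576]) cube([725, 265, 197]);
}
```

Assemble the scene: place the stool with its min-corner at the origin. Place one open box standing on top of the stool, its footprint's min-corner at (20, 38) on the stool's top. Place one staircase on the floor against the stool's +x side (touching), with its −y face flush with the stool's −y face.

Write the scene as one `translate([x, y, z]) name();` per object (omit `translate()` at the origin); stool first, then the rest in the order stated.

stool();
translate([20, 38, 420]) open_box();
translate([305, 0, 0]) staircase();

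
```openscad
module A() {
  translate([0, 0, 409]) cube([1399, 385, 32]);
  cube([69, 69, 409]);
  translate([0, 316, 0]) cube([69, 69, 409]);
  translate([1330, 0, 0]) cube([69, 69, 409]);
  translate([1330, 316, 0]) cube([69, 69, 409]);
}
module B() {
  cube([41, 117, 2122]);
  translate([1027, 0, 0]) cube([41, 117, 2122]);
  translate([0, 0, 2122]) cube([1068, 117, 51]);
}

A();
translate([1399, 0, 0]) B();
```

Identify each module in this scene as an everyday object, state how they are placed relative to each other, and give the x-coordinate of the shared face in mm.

A is a bench. B is a door frame. The door frame is against the bench's +x side, with their −y faces flush. The x-coordinate of the shared face is 1399 mm.

The bench's +x face and the door frame's −x face are both at x = 1399 mm.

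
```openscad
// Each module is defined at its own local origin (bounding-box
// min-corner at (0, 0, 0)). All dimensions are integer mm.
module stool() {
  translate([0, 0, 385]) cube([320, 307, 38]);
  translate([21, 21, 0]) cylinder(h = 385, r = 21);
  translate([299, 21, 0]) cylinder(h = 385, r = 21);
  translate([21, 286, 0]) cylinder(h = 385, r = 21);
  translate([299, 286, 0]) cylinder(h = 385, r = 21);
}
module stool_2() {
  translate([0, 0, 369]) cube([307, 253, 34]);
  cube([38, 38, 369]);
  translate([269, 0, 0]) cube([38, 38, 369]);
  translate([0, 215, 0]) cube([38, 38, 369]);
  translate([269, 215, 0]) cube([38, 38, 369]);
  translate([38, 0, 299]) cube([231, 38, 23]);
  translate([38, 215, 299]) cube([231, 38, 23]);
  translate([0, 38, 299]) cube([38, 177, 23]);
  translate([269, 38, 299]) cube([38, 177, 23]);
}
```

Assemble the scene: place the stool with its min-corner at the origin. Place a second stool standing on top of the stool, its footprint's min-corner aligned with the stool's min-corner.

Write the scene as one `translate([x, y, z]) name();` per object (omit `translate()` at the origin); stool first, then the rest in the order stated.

stool();
translate([0, 0, 423]) stool_2();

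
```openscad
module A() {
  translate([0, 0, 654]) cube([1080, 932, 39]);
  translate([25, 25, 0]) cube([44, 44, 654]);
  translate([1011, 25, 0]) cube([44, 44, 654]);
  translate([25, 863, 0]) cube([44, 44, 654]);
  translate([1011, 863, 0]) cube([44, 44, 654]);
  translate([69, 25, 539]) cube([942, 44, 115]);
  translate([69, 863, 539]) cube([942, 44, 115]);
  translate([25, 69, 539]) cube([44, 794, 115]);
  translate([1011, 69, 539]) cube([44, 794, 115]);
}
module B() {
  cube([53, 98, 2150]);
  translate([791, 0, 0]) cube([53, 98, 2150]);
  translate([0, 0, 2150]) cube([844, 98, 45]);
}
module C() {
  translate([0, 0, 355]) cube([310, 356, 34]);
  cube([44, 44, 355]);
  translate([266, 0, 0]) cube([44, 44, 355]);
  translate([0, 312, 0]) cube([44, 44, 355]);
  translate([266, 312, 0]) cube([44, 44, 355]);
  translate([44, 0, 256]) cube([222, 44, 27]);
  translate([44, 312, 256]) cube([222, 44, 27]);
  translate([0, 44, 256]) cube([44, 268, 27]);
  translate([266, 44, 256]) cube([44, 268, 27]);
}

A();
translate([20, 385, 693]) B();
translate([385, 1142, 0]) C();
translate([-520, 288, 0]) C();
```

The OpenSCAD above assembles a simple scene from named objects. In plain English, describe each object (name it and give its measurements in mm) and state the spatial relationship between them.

A is a table: top 1080 mm (x) × 932 mm (y), 39 mm thick, upper face at z = 693 mm, on four 44×44 mm square legs, each inset 25 mm from the nearest pair of top edges, running from z = 0 to the bottom of the top. Four apron rails, 44 mm thick and 115 mm tall, run between adjacent legs with their top edges flush with the underside of the top and their outer faces flush with the legs' outer faces.

B is a door frame. The clear opening is 738 mm wide and 2150 mm high. Two 53 mm wide jambs, 98 mm deep, stand either side of the opening from the floor to the top of the opening. A 45 mm thick head sits across the top of both jambs, spanning the full outside width of the frame.

C is a simple wooden stool: a rectangular seat 310 mm (x) by 356 mm (y), 34 mm thick, top face at z = 389 mm, on four square legs, each 44×44 mm in cross-section. The legs rest on z = 0, each flush with a corner of the seat. Four stretchers, 44 mm wide and 27 mm tall, connect adjacent legs with their undersides at z = 256 mm, each running between the inner faces of the legs it joins and aligned with the legs' outer faces on the other axis.

The door frame is on top of the table. Two stools sit around the table at the +y, −x sides.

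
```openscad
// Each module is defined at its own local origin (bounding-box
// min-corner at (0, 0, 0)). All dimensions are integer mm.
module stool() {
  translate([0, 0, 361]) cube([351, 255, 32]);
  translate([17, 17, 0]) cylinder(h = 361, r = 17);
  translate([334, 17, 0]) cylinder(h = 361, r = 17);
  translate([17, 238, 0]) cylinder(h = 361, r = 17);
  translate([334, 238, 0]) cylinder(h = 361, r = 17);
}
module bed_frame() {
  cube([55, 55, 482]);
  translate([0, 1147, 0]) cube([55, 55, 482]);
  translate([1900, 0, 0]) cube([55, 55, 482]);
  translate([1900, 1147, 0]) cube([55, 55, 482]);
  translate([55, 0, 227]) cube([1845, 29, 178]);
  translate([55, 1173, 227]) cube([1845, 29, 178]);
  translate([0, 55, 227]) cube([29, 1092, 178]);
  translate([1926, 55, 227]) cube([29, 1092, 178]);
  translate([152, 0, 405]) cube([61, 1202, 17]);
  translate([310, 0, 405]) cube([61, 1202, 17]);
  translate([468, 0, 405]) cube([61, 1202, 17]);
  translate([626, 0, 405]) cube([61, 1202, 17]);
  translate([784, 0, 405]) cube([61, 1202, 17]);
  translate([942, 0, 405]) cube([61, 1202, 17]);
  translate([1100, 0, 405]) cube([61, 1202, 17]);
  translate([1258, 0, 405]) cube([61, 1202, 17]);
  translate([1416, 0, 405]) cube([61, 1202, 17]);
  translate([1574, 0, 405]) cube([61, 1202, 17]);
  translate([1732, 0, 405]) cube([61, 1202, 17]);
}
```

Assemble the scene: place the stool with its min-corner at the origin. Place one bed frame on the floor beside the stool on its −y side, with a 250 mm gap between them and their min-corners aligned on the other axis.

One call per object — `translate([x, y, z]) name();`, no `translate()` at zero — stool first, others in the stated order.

stool();
translate([0, -1452, 0]) bed_frame();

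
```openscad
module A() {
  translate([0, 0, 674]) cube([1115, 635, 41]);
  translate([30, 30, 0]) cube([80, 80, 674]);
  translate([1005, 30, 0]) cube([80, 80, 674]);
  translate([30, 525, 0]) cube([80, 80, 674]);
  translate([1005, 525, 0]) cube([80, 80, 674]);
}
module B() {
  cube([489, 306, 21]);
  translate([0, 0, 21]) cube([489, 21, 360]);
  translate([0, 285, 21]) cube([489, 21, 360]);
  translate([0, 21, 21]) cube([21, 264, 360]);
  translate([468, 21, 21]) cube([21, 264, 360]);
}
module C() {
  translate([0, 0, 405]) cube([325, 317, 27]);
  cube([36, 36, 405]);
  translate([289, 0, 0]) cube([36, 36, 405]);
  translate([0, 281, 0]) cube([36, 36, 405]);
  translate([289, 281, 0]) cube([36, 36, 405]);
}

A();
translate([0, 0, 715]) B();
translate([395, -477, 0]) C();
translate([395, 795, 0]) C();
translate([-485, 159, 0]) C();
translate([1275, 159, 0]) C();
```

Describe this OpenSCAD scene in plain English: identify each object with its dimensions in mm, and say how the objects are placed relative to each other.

A is a rectangular dining table. The top is 1115×635×41 mm with its upper surface at z = 715 mm. It stands on four 80×80 mm square legs, each inset 30 mm from the nearest pair of top edges, running from the floor to the underside of the top.

B is an open storage box with external size 489×306×381 mm and wall thickness 21 mm (the base is also 21 mm thick). The base covers the whole footprint; the four walls stand on the base, with the y-facing walls full-width and the x-facing walls fitting between their inner faces.

C is a four-legged stool. The seat is 325×317 mm, 27 mm thick, top at z = 432 mm. It stands on four square legs, each 36×36 mm in cross-section, from z = 0 to the seat underside, each flush with a corner of the seat.

The open box is on top of the table. Four stools sit around the table at the −y, +y, −x, +x sides.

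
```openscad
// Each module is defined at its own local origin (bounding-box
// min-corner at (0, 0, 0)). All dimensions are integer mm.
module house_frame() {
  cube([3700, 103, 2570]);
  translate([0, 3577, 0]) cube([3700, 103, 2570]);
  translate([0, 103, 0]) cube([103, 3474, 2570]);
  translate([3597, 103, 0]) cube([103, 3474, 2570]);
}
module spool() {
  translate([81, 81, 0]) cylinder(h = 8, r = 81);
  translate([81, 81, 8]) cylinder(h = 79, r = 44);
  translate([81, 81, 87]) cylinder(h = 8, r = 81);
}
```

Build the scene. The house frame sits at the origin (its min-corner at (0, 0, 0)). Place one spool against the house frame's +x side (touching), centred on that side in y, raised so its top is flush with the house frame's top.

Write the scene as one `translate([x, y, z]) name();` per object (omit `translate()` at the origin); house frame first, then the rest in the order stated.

house_frame();
translate([3700, 1759, 2475]) spool();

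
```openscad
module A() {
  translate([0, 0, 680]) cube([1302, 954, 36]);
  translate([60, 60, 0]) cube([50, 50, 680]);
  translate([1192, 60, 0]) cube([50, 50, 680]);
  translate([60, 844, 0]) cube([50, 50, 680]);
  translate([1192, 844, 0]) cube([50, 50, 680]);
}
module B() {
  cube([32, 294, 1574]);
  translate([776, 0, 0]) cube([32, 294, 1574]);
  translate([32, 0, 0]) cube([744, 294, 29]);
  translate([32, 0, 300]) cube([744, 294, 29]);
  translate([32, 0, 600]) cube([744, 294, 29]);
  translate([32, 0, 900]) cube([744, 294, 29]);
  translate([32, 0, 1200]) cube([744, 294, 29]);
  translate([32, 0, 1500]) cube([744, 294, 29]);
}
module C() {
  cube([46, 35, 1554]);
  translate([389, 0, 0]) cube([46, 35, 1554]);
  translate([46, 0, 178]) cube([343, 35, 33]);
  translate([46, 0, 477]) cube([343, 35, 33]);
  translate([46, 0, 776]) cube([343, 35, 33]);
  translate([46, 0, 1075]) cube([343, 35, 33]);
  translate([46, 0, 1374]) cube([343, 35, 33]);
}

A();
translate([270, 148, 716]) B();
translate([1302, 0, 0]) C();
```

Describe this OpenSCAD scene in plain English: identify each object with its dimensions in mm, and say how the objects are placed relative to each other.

A is a table: top 1302 mm (x) × 954 mm (y), 36 mm thick, upper face at z = 716 mm, on four 50×50 mm square legs, each inset 60 mm from the nearest pair of top edges, running from z = 0 to the bottom of the top.

B is an open bookshelf. Two side panels, each 32 mm thick, 294 mm deep and 1574 mm tall, stand 808 mm apart (outside-to-outside). Between them sit 6 shelves, each 29 mm thick and 294 mm deep, spanning the full gap between the sides. The bottom shelf rests on the floor (its underside at z = 0) and the clear gap between one shelf's top and the next shelf's underside is 271 mm.

C is a straight ladder. Two 46×35 mm vertical rails, 1554 mm tall, stand 435 mm apart (outside-to-outside) with their front faces coplanar on the −y side. 5 rungs, each 35 mm deep and 33 mm tall, span between the inner faces of the rails, front faces flush with the rails. The lowest rung's underside is at z = 178 mm and rungs are spaced 299 mm apart (underside to underside).

The bookshelf is on top of the table. The ladder is against the table's +x side, with their −y faces flush.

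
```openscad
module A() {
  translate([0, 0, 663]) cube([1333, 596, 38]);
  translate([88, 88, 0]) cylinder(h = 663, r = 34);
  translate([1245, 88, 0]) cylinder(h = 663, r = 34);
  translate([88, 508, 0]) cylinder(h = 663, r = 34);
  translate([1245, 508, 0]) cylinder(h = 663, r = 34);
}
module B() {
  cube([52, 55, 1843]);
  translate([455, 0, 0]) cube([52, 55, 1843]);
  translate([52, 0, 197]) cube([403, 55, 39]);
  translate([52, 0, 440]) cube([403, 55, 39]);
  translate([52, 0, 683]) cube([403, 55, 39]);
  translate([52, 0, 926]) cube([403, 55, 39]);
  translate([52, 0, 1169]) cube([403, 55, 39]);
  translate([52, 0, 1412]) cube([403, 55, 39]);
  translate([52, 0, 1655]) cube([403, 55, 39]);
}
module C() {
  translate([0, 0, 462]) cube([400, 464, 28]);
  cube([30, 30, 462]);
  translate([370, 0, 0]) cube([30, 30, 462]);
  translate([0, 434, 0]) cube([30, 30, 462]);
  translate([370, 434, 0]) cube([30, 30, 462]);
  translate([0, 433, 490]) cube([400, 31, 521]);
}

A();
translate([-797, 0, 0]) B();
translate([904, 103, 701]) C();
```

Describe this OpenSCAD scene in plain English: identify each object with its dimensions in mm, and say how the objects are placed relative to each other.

A is a rectangular dining table. The top is 1333×596×38 mm with its upper surface at z = 701 mm. It stands on four round legs of 68 mm diameter, each leg's bounding box inset 54 mm from the nearest pair of top edges, running from the floor to the underside of the top.

B is a straight ladder. Two 52×55 mm vertical rails, 1843 mm tall, stand 507 mm apart (outside-to-outside) with their front faces coplanar on the −y side. 7 rungs, each 55 mm deep and 39 mm tall, span between the inner faces of the rails, front faces flush with the rails. The lowest rung's underside is at z = 197 mm and rungs are spaced 243 mm apart (underside to underside).

C is a chair: 400×464 mm seat, 28 mm thick, top at z = 490 mm, on four 30 mm square corner legs flush with the seat edges. A 31 mm thick backrest slab spans the full seat width, extending 521 mm above the seat top, its back face flush with the seat's +y edge.

The ladder is on the floor beside the table on its −x side. The chair is on top of the table.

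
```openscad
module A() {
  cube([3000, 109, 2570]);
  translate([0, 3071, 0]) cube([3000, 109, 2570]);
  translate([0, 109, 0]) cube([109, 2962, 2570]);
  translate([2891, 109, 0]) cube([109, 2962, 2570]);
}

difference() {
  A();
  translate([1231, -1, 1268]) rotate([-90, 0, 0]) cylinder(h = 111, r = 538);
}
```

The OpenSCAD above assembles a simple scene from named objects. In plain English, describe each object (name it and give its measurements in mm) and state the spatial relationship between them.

A is a box-shaped house frame (walls only): outside footprint 3000×3180 mm, wall height 2570 mm, wall thickness 109 mm. The two y-facing walls run the full x-width; the two x-facing walls fit between the inner faces of the y-facing walls.

The house frame has a circular hole of radius 538 mm through its front wall, centred at (x = 1231, z = 1268).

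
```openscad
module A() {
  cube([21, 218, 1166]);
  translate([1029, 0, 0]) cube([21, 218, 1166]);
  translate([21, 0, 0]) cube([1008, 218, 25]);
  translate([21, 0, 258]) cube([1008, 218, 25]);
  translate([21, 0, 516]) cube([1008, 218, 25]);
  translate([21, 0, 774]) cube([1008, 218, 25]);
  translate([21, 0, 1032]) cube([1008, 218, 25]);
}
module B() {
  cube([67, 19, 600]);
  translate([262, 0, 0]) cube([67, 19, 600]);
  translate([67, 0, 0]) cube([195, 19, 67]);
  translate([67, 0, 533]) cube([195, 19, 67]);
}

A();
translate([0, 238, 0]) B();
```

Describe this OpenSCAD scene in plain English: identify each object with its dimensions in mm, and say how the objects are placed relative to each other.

A is a bookshelf 1050 mm wide overall, 218 mm deep and 1166 mm tall. The two sides are 21 mm thick vertical panels. 5 horizontal shelves of 25 mm thickness span between the inner faces of the sides; the lowest shelf sits on the floor and shelves are stacked with a clear vertical gap of 233 mm between each pair.

B is a rectangular picture frame lying in the x–z plane (depth along y). The opening is 195 mm wide (x) by 466 mm tall (z), surrounded by a border 67 mm wide on all four sides. The frame is 19 mm deep and is made of two full-height vertical stiles with two horizontal rails fitted between them.

The picture frame is on the floor beside the bookshelf on its +y side.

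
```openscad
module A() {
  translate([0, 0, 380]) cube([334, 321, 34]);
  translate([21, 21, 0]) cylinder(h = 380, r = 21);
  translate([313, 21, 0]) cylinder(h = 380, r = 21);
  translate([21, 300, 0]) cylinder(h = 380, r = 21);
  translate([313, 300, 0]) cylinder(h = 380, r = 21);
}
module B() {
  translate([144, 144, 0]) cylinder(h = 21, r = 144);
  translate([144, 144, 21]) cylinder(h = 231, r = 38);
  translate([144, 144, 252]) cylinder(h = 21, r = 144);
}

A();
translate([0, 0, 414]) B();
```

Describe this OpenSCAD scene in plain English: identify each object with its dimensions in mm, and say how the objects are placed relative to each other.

A is a simple wooden stool: a rectangular seat 334 mm (x) by 321 mm (y), 34 mm thick, top face at z = 414 mm, on four round legs, each 42 mm in diameter. The legs rest on z = 0, each leg's axis is inset half a diameter from the nearest pair of seat edges (so the leg's bounding box is flush with the corner).

B is a spool: two coaxial disc flanges of radius 144 mm and thickness 21 mm, joined by a core cylinder of radius 38 mm and height 231 mm. The lower flange rests on z = 0 and the three cylinders share a vertical axis.

The spool is on top of the stool.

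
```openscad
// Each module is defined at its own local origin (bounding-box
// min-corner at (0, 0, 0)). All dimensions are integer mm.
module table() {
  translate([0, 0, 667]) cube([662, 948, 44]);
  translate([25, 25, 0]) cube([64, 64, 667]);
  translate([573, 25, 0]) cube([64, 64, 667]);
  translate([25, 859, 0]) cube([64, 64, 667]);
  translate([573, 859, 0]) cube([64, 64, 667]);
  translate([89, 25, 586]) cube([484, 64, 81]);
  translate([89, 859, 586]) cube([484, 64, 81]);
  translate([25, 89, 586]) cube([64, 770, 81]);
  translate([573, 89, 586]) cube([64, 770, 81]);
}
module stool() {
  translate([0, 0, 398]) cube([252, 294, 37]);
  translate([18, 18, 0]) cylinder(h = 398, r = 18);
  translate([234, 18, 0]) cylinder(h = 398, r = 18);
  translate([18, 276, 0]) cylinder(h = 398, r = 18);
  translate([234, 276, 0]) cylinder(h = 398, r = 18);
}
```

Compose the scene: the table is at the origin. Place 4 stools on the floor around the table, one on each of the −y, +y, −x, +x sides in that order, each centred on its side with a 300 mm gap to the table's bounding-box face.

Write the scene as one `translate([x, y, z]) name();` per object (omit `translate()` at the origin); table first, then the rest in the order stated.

table();
translate([205, -594, 0]) stool();
translate([205, 1248, 0]) stool();
translate([-552, 327, 0]) stool();
translate([962, 327, 0]) stool();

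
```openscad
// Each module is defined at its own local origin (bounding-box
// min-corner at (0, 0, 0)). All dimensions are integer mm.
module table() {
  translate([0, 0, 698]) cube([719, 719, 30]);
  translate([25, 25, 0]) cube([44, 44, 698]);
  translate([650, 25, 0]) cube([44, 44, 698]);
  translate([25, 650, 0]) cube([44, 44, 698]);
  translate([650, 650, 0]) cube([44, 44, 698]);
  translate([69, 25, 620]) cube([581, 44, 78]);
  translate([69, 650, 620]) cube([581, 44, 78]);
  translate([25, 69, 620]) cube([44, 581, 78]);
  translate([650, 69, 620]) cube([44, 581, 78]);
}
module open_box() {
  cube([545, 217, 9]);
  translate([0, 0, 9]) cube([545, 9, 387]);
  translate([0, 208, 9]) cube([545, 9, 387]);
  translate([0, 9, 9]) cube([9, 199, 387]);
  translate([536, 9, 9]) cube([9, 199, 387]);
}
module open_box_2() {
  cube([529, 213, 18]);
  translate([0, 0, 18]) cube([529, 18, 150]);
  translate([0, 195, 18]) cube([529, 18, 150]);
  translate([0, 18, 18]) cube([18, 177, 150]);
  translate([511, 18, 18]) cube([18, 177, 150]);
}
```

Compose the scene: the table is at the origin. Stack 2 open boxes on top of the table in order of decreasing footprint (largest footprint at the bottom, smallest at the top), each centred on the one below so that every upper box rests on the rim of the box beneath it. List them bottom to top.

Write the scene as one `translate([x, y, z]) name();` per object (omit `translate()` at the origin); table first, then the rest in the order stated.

table();
translate([87, 251, 728]) open_box();
translate([95, 253, 1124]) open_box_2();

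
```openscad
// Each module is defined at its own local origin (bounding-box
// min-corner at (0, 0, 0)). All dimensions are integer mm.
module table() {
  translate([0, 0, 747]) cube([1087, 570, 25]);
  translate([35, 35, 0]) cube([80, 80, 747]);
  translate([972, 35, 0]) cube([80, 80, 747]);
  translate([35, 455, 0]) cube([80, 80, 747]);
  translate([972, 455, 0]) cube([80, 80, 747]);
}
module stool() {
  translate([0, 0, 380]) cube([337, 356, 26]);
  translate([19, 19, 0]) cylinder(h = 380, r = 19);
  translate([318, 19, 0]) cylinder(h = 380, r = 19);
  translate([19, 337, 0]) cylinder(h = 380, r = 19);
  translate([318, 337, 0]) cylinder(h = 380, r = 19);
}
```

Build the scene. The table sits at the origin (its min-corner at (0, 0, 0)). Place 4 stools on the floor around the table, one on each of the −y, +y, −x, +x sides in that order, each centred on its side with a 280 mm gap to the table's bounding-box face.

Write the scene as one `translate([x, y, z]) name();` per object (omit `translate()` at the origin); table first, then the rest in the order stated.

table();
translate([375, -636, 0]) stool();
translate([375, 850, 0]) stool();
translate([-617, 107, 0]) stool();
translate([1367, 107, 0]) stool();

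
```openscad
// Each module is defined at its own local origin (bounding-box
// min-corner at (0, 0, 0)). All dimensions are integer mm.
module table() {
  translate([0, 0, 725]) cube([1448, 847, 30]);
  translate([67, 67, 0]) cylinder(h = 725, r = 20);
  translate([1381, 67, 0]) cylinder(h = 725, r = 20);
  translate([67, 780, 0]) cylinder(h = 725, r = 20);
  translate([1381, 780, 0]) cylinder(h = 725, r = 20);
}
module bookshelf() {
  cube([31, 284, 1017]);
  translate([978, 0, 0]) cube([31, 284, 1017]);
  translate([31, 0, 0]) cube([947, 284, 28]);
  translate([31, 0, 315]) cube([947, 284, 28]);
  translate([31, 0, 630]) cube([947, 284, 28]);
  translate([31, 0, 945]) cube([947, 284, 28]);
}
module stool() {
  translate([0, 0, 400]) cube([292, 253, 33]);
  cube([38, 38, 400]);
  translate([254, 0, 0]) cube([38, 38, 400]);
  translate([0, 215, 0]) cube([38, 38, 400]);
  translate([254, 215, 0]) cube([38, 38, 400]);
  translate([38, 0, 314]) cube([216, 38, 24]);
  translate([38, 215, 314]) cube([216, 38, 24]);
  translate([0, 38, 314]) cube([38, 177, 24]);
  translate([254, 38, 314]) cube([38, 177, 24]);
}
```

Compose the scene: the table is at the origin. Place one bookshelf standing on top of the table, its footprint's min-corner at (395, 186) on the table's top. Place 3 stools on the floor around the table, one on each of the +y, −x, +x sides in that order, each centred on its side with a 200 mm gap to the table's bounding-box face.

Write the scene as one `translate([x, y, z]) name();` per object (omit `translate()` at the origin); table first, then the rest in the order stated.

table();
translate([395, 186, 755]) bookshelf();
translate([578, 1047, 0]) stool();
translate([-492, 297, 0]) stool();
translate([1648, 297, 0]) stool();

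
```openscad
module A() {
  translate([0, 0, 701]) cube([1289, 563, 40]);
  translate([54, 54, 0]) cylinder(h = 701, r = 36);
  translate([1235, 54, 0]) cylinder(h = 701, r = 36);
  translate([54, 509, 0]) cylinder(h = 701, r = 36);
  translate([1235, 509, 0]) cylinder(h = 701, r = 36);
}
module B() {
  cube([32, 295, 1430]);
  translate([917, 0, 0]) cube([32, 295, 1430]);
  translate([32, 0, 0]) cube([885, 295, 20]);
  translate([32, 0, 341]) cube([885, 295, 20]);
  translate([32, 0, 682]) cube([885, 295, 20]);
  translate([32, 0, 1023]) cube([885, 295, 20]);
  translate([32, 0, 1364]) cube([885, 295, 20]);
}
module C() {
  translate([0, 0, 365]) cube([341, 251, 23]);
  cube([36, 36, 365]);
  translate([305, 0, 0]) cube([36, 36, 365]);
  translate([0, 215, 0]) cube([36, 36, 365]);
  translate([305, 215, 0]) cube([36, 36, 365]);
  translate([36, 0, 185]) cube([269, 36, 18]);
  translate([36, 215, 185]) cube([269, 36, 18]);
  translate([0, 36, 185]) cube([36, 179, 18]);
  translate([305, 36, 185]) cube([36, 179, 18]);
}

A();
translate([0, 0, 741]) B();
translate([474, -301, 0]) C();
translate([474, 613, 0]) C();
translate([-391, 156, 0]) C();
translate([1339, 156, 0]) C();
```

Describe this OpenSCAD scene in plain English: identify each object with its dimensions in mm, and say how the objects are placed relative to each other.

A is a table: top 1289 mm (x) × 563 mm (y), 40 mm thick, upper face at z = 741 mm, on four round legs of 72 mm diameter, each leg's bounding box inset 18 mm from the nearest pair of top edges, running from z = 0 to the bottom of the top.

B is an open bookshelf. Two side panels, each 32 mm thick, 295 mm deep and 1430 mm tall, stand 949 mm apart (outside-to-outside). Between them sit 5 shelves, each 20 mm thick and 295 mm deep, spanning the full gap between the sides. The bottom shelf rests on the floor (its underside at z = 0) and the clear gap between one shelf's top and the next shelf's underside is 321 mm.

C is a four-legged stool. The seat is 341×251 mm, 23 mm thick, top at z = 388 mm. It stands on four square legs, each 36×36 mm in cross-section, from z = 0 to the seat underside, each flush with a corner of the seat. Four stretchers, 36 mm wide and 18 mm tall, connect adjacent legs with their undersides at z = 185 mm, each running between the inner faces of the legs it joins and aligned with the legs' outer faces on the other axis.

The bookshelf is on top of the table. Four stools sit around the table at the −y, +y, −x, +x sides.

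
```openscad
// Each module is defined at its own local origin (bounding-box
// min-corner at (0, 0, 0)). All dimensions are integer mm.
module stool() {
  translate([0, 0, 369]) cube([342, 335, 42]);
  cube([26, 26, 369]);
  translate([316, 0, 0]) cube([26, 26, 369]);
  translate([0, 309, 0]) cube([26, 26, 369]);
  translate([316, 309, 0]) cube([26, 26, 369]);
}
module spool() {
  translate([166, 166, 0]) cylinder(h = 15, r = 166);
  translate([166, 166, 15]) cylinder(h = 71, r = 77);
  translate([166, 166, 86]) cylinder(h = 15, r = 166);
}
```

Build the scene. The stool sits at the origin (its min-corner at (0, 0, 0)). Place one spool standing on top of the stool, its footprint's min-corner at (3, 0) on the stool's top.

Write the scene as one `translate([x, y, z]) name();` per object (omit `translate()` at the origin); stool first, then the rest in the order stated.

stool();
translate([3, 0, 411]) spool();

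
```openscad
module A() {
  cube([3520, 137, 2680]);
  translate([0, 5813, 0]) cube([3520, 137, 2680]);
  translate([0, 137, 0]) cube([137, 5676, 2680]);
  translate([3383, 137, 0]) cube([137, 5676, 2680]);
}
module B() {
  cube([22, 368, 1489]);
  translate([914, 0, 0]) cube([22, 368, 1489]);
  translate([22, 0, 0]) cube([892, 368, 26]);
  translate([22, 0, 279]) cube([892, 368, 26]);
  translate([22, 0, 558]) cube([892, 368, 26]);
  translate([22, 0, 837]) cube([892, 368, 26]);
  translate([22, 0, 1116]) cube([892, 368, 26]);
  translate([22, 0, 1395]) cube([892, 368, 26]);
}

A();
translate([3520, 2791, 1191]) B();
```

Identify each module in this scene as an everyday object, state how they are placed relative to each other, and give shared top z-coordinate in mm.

Both tops at z = 2680 mm.

A is a house frame. B is a bookshelf. The bookshelf is beside the house frame with their tops flush at z = 2680. The shared top z-coordinate is 2680 mm.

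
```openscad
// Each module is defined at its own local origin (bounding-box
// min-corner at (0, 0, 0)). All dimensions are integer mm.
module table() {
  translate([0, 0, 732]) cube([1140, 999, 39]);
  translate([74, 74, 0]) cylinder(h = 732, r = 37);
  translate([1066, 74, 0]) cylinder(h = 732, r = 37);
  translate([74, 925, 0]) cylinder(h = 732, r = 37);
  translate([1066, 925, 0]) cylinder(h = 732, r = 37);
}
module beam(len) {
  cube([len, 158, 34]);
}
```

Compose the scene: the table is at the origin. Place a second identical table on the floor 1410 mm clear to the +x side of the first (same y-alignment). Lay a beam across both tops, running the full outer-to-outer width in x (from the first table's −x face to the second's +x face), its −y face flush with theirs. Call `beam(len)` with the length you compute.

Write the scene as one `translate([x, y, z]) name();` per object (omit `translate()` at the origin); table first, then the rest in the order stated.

table();
translate([2550, 0, 0]) table();
translate([0, 0, 771]) beam(3690);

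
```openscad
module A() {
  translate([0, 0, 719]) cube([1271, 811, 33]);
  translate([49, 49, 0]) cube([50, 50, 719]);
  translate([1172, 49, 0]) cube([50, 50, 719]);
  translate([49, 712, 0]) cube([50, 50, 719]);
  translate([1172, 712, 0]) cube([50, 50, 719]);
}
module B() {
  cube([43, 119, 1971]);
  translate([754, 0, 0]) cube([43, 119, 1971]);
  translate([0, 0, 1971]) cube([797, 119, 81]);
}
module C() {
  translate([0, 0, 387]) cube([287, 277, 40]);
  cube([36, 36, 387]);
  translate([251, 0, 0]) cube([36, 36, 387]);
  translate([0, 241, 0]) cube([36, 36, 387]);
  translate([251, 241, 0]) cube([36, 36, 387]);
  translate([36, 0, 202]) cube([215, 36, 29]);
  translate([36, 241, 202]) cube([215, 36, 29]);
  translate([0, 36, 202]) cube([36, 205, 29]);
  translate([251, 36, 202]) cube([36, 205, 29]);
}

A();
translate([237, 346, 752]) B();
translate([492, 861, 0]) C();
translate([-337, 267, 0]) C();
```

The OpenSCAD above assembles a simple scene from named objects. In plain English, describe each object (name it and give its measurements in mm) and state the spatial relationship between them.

A is a table: top 1271 mm (x) × 811 mm (y), 33 mm thick, upper face at z = 752 mm, on four 50×50 mm square legs, each inset 49 mm from the nearest pair of top edges, running from z = 0 to the bottom of the top.

B is a door frame. The clear opening is 711 mm wide and 1971 mm high. Two 43 mm wide jambs, 119 mm deep, stand either side of the opening from the floor to the top of the opening. A 81 mm thick head sits across the top of both jambs, spanning the full outside width of the frame.

C is a simple wooden stool: a rectangular seat 287 mm (x) by 277 mm (y), 40 mm thick, top face at z = 427 mm, on four square legs, each 36×36 mm in cross-section. The legs rest on z = 0, each flush with a corner of the seat. Four stretchers, 36 mm wide and 29 mm tall, connect adjacent legs with their undersides at z = 202 mm, each running between the inner faces of the legs it joins and aligned with the legs' outer faces on the other axis.

The door frame is on top of the table, centred. Two stools sit around the table at the +y, −x sides.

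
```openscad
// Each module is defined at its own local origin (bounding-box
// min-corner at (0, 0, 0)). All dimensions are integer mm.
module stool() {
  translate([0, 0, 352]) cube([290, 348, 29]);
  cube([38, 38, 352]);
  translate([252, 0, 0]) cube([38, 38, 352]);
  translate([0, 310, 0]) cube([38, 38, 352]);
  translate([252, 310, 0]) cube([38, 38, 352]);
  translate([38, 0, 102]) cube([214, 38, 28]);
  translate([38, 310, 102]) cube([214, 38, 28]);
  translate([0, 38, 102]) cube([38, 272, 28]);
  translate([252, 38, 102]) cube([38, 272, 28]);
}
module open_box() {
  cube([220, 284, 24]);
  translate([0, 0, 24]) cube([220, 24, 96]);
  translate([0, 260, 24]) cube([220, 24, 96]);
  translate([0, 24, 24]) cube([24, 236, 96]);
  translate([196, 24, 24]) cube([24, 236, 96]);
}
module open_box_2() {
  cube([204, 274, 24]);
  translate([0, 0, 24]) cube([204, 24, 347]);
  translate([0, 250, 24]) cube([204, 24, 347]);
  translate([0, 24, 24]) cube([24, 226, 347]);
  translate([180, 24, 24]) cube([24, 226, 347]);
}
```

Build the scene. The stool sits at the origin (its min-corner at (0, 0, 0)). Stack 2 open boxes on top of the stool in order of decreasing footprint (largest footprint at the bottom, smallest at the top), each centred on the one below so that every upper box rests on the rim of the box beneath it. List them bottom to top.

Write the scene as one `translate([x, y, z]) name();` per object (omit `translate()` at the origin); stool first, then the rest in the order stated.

stool();
translate([35, 32, 381]) open_box();
translate([43, 37, 501]) open_box_2();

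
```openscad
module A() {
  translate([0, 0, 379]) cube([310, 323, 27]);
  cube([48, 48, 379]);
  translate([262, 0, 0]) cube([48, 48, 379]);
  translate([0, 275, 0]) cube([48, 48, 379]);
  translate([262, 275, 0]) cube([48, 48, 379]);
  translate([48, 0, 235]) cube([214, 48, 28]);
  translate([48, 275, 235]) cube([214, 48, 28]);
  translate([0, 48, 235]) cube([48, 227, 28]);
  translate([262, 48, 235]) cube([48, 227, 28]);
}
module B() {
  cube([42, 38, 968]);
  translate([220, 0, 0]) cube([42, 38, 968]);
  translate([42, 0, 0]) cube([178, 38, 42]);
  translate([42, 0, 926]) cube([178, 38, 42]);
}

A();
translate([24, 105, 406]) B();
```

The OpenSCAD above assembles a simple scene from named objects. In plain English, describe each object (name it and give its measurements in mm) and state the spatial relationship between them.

A is a simple wooden stool: a rectangular seat 310 mm (x) by 323 mm (y), 27 mm thick, top face at z = 406 mm, on four square legs, each 48×48 mm in cross-section. The legs rest on z = 0, each flush with a corner of the seat. Four stretchers, 48 mm wide and 28 mm tall, connect adjacent legs with their undersides at z = 235 mm, each running between the inner faces of the legs it joins and aligned with the legs' outer faces on the other axis.

B is a picture frame with a 178×884 mm rectangular opening (x by z) and a uniform 42 mm border on every side. Frame depth is 38 mm along y. It is built from two vertical stiles running the full outside height and two horizontal rails spanning the gap between the stiles.

The picture frame is on top of the stool.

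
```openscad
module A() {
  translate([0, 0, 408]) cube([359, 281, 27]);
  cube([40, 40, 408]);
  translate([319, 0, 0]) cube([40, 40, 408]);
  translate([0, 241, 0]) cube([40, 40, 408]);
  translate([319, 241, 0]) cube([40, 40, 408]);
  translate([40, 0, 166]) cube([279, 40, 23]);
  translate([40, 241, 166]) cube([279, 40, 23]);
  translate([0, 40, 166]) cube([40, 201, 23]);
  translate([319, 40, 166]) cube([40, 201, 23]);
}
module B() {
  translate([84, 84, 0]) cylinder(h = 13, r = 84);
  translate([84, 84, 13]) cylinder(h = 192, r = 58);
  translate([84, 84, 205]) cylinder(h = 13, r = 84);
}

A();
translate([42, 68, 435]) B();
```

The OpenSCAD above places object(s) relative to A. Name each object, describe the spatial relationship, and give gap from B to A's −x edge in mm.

The spool's min-x is at 42; the stool's min-x is 0; gap = 42 mm.

A is a stool. B is a spool. The spool is on top of the stool. The gap from the spool to the stool's −x edge is 42 mm.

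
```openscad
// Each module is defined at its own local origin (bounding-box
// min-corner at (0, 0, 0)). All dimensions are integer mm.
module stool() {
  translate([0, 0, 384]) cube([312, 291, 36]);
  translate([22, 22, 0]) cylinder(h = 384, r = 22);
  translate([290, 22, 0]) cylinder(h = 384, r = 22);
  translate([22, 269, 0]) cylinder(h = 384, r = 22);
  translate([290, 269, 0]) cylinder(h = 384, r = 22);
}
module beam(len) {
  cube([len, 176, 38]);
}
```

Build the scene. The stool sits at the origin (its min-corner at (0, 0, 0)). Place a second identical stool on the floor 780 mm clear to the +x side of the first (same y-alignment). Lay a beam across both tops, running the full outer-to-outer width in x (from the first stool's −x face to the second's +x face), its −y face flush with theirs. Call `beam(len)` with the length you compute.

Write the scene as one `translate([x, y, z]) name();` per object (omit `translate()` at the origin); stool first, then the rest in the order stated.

stool();
translate([1092, 0, 0]) stool();
translate([0, 0, 420]) beam(1404);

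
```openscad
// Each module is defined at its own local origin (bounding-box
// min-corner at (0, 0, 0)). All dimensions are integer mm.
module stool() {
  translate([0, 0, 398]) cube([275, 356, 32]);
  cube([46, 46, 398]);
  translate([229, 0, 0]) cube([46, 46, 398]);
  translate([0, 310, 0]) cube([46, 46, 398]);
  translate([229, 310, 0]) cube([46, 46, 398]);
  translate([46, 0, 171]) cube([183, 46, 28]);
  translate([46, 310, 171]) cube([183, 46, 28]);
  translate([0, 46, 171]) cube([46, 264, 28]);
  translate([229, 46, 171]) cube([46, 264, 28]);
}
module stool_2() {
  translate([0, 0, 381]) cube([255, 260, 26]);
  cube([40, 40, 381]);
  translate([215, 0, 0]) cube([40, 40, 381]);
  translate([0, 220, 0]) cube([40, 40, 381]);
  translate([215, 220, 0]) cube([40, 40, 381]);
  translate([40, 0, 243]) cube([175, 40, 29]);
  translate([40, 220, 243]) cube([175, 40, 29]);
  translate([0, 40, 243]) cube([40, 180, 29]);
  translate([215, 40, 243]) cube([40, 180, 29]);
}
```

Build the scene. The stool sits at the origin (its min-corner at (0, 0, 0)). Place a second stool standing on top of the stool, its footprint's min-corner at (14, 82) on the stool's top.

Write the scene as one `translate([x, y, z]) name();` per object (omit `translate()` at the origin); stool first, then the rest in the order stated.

stool();
translate([14, 82, 430]) stool_2();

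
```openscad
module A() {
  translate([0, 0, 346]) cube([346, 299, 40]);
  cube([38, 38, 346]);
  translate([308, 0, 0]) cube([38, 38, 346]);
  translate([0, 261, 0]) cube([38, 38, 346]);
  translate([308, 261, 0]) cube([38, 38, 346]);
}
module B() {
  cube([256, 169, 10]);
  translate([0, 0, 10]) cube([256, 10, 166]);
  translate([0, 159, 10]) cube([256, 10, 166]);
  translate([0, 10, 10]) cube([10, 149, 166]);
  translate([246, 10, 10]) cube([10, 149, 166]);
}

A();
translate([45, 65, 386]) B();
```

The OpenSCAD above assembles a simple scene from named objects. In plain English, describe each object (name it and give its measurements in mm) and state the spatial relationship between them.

A is a simple wooden stool: a rectangular seat 346 mm (x) by 299 mm (y), 40 mm thick, top face at z = 386 mm, on four square legs, each 38×38 mm in cross-section. The legs rest on z = 0, each flush with a corner of the seat.

B is an open-topped rectangular box: outside dimensions 256×169×176 mm, with a uniform wall and base thickness of 10 mm. The base is a full 256×169 slab on the floor; four walls sit on top of the base. The front and back walls (the −y and +y sides) span the full width; the two side walls fit between them.

The open box is on top of the stool, centred.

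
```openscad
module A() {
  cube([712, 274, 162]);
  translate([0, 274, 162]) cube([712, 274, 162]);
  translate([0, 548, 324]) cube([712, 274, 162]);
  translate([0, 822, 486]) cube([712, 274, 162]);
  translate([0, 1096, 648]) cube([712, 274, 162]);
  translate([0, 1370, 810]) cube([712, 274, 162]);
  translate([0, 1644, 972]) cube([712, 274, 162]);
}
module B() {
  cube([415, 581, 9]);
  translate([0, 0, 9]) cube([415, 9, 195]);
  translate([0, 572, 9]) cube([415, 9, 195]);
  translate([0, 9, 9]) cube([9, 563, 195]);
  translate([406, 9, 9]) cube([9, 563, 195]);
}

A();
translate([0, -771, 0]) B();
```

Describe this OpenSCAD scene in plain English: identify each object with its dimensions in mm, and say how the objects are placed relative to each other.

A is a run of 7 identical solid stair steps. Each tread is 712×274 mm and each step block is 162 mm high. Step 1 rests on the floor; step k is offset from step 1 by (k−1)×274 mm in y and (k−1)×162 mm in z.

B is an open-topped rectangular box: outside dimensions 415×581×204 mm, with a uniform wall and base thickness of 9 mm. The base is a full 415×581 slab on the floor; four walls sit on top of the base. The front and back walls (the −y and +y sides) span the full width; the two side walls fit between them.

The open box is on the floor beside the staircase on its −y side.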